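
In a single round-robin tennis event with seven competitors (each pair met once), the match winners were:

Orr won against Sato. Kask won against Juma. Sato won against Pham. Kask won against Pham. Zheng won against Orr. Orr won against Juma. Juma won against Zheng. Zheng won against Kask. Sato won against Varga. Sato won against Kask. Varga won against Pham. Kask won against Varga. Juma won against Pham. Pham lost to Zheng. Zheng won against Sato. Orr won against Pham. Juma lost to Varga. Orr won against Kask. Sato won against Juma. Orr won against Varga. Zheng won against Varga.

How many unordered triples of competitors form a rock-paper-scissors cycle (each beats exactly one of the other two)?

4

Win totals: Juma 2, Varga 2, Sato 4, Pham 0, Orr 5, Zheng 5, Kask 3.
A competitor with w wins dominates both others in C(w,2) triples; summing gives 1 + 1 + 6 + 0 + 10 + 10 + 3 = 31 transitive triples.
Total triples C(7,3) = 35, so cyclic triples = 35 − 31 = 4.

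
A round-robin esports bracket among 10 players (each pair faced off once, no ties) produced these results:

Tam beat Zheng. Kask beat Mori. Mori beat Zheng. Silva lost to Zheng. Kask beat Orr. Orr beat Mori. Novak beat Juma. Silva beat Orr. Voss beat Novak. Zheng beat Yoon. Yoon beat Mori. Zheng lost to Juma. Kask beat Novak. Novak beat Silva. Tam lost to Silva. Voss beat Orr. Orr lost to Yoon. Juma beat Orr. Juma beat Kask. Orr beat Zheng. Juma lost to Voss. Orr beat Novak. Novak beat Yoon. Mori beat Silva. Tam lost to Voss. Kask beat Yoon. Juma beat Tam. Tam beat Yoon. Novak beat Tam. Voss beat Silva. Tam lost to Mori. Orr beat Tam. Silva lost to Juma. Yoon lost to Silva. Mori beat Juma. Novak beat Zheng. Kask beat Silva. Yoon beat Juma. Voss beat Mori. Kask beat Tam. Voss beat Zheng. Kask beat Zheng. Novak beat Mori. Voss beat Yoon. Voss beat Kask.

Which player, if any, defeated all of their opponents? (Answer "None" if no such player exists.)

Voss has 9 wins out of 9 opponents — a perfect record.

Voss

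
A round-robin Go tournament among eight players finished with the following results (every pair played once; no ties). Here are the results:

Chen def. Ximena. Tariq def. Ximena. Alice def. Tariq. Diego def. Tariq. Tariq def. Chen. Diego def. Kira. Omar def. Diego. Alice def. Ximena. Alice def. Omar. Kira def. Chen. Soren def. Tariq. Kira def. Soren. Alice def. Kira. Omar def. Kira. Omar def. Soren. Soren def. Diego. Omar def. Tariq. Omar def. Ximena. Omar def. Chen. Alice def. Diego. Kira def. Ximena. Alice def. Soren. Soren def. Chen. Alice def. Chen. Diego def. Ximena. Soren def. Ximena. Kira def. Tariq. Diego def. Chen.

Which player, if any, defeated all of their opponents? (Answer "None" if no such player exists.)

Alice

Alice has 7 wins out of 7 opponents — a perfect record.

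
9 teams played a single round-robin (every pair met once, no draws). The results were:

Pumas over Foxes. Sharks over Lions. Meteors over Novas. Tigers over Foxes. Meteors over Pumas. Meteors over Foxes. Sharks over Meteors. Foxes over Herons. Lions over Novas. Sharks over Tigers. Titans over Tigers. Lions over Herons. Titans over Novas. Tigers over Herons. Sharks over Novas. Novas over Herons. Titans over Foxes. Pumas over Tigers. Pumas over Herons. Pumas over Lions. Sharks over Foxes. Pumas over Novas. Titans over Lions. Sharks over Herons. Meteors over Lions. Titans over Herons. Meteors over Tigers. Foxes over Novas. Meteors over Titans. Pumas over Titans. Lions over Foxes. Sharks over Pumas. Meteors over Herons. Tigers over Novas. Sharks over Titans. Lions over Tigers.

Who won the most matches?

Sharks

Win totals: Titans 5, Meteors 7, Foxes 2, Novas 1, Pumas 6, Tigers 3, Lions 4, Sharks 8, Herons 0.
Sharks leads with 8 wins (next highest: 7).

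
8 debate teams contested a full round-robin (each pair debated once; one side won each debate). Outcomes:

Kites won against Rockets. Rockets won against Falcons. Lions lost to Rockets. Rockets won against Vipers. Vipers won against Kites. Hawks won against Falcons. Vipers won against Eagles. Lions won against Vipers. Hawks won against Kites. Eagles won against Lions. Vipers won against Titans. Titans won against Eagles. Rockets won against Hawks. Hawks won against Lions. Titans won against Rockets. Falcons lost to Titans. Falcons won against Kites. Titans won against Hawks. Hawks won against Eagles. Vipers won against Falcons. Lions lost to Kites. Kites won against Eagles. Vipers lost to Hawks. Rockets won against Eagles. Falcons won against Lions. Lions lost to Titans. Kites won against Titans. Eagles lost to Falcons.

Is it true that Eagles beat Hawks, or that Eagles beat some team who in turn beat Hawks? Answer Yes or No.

No

Eagles did not beat Hawks directly.
Eagles beat Lions, but each of them lost to Hawks. No two-step path.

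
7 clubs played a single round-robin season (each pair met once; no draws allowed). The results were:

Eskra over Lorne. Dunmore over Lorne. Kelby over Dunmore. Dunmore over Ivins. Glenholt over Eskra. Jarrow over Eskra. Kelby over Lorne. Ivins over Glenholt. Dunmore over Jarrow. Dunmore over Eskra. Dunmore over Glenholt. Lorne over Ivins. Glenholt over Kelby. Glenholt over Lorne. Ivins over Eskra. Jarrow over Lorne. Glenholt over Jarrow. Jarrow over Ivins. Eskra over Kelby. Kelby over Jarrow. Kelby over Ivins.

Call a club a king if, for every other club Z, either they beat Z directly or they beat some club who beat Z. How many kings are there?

3

Ivins cannot reach Dunmore in two steps.
Eskra cannot reach Glenholt in two steps.
Glenholt reaches everyone (king).
Lorne cannot reach Kelby, Dunmore, Jarrow in two steps.
Kelby reaches everyone (king).
Dunmore reaches everyone (king).
Jarrow cannot reach Dunmore in two steps.
Kings: Glenholt, Kelby, Dunmore — 3.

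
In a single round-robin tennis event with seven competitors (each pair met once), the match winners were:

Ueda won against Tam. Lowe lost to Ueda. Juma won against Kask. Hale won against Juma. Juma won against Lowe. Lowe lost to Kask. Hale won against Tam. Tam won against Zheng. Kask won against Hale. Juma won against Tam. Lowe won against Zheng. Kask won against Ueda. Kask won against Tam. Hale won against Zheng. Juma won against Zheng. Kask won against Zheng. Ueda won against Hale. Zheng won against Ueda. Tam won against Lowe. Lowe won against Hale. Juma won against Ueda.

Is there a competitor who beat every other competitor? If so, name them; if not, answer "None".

Highest win total is Kask with 5 (out of 6 possible).
Kask lost to Juma, so no competitor went undefeated.

None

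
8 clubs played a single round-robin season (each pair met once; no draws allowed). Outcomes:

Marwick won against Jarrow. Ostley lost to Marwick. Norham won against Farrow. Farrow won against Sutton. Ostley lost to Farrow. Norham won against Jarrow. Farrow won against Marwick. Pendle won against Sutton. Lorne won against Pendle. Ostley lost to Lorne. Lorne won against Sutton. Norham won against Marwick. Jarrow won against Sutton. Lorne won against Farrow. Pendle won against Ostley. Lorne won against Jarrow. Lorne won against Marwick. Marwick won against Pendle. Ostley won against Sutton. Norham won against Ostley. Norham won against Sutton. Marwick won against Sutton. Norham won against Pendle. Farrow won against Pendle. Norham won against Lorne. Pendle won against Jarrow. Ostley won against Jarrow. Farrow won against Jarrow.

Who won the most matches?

Norham

Win totals: Jarrow 1, Sutton 0, Marwick 4, Ostley 2, Lorne 6, Norham 7, Farrow 5, Pendle 3.
Norham leads with 7 wins (next highest: 6).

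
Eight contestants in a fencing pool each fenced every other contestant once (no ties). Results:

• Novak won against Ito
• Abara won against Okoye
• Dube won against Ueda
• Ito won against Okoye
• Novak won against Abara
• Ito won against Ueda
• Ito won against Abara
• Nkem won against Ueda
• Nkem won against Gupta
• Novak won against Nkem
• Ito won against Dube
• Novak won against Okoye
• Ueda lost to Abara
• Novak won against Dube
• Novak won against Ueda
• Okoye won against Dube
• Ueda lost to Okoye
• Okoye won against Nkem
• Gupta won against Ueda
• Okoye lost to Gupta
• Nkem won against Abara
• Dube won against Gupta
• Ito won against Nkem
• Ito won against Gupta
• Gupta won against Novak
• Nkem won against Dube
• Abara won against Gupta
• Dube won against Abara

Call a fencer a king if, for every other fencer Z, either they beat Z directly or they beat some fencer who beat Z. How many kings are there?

Okoye cannot reach Novak, Ito in two steps.
Ueda cannot reach Okoye, Abara, Nkem, Gupta, Dube, Novak, Ito in two steps.
Abara cannot reach Ito in two steps.
Nkem cannot reach Ito in two steps.
Gupta reaches everyone (king).
Dube cannot reach Nkem, Ito in two steps.
Novak reaches everyone (king).
Ito reaches everyone (king).
Kings: Gupta, Novak, Ito — 3.

3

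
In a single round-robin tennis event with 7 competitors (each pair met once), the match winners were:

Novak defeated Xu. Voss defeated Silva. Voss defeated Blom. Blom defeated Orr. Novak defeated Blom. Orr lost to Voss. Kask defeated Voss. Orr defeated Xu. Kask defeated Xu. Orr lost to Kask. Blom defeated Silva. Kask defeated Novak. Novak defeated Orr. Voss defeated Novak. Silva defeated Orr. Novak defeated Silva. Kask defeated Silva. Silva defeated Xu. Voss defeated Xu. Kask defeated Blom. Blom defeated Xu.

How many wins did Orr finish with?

Orr's results: beat Xu; lost to Kask, Voss, Blom, Novak, Silva.
That is 1 win.

1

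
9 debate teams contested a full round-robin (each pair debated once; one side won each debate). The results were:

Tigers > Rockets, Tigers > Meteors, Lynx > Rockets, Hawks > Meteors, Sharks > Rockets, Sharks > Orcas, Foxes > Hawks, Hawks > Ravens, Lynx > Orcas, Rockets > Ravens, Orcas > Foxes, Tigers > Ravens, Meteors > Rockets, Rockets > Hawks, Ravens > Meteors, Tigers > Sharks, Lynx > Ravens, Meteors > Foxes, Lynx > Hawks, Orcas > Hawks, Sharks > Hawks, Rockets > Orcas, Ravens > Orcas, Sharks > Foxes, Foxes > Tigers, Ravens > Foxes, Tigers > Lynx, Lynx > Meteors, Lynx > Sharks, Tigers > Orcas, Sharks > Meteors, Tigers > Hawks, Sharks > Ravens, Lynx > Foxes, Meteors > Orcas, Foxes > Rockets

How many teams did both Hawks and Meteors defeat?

0

Hawks beat: Meteors, Ravens.
Meteors beat: Rockets, Foxes, Orcas.
No one was beaten by both.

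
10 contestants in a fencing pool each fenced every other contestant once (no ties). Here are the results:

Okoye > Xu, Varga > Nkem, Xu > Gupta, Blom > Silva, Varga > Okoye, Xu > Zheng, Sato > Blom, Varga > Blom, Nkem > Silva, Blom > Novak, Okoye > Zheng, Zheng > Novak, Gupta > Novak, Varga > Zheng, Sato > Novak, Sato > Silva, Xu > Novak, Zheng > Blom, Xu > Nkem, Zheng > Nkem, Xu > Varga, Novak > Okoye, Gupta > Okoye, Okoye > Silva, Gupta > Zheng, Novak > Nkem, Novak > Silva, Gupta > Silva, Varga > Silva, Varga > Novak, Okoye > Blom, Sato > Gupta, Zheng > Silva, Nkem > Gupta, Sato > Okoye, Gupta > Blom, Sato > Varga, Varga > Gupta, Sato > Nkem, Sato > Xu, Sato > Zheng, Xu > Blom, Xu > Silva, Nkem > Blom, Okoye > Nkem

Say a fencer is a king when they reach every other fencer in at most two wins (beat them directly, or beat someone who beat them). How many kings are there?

Varga cannot reach Sato in two steps.
Nkem cannot reach Varga, Xu, Sato in two steps.
Novak cannot reach Varga, Sato in two steps.
Zheng cannot reach Varga, Xu, Sato in two steps.
Xu cannot reach Sato in two steps.
Okoye cannot reach Sato in two steps.
Blom cannot reach Varga, Zheng, Xu, Sato, Gupta in two steps.
Sato reaches everyone (king).
Gupta cannot reach Varga, Sato in two steps.
Silva cannot reach Varga, Nkem, Novak, Zheng, Xu, Okoye, Blom, Sato, Gupta in two steps.
Kings: Sato — 1.

1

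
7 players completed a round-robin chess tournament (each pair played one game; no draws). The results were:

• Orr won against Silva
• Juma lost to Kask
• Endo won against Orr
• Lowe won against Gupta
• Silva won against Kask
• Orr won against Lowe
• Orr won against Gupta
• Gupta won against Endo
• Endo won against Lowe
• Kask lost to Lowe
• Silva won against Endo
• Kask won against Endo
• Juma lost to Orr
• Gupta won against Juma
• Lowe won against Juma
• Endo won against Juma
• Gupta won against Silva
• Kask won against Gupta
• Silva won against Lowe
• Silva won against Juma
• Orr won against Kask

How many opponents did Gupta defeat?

3

Gupta's results: beat Endo, Juma, Silva; lost to Lowe, Orr, Kask.
That is 3 wins.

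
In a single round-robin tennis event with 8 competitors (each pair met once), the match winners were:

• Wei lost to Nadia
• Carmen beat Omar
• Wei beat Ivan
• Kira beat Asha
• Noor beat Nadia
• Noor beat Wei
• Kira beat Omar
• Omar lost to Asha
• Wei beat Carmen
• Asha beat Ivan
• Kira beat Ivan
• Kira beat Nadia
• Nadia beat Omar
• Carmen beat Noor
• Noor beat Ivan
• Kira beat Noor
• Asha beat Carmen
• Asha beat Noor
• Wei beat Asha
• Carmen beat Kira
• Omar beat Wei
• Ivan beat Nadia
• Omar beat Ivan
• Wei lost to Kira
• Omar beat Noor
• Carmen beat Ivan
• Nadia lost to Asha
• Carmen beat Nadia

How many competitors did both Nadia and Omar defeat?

1

Nadia beat: Omar, Wei.
Omar beat: Noor, Wei, Ivan.
Both beat: Wei — 1.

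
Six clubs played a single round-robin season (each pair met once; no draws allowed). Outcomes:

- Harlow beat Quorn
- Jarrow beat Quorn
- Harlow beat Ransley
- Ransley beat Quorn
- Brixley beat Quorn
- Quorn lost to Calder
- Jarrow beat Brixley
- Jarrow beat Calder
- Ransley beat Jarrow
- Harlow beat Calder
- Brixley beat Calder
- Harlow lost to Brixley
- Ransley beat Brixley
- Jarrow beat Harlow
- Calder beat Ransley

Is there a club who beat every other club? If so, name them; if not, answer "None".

Highest win total is Jarrow with 4 (out of 5 possible).
Jarrow lost to Ransley, so no club went undefeated.

None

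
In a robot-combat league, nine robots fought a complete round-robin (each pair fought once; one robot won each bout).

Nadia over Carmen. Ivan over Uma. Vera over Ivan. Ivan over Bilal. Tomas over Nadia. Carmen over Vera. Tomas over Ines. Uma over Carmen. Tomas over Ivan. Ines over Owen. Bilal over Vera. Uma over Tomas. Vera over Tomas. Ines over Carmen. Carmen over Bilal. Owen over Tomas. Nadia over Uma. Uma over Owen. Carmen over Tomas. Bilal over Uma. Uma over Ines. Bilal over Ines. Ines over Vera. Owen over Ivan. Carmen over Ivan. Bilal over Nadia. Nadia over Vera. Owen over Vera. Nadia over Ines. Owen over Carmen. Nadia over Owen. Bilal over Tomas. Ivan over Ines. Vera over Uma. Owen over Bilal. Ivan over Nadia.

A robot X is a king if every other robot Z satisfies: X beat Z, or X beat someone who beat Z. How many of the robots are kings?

Tomas reaches everyone (king).
Ivan reaches everyone (king).
Ines cannot reach Nadia in two steps.
Bilal reaches everyone (king).
Carmen cannot reach Owen in two steps.
Vera reaches everyone (king).
Uma reaches everyone (king).
Nadia reaches everyone (king).
Owen reaches everyone (king).
Kings: Tomas, Ivan, Bilal, Vera, Uma, Nadia, Owen — 7.

7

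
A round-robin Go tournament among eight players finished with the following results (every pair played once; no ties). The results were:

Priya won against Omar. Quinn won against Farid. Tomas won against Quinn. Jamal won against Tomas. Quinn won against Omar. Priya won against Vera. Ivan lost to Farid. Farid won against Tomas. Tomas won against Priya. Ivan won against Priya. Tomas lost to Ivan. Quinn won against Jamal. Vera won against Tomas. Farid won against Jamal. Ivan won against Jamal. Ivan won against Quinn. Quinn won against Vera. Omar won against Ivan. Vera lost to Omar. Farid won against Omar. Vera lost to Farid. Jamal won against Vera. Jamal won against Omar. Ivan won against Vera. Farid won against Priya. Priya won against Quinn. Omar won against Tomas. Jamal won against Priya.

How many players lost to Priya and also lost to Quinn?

Priya beat: Vera, Quinn, Omar.
Quinn beat: Vera, Jamal, Farid, Omar.
Both beat: Vera, Omar — 2.

2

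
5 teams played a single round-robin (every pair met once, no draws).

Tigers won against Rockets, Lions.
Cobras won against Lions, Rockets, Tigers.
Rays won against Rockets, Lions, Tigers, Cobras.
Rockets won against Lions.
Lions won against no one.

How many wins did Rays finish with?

Rays' results: beat Cobras, Rockets, Lions, Tigers; lost to no one.
That is 4 wins.

4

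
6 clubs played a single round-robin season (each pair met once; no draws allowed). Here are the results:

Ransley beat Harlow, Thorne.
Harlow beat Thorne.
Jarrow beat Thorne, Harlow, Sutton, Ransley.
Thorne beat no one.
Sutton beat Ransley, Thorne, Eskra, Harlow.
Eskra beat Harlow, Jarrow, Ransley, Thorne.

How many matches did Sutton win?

Sutton's results: beat Ransley, Harlow, Thorne, Eskra; lost to Jarrow.
That is 4 wins.

4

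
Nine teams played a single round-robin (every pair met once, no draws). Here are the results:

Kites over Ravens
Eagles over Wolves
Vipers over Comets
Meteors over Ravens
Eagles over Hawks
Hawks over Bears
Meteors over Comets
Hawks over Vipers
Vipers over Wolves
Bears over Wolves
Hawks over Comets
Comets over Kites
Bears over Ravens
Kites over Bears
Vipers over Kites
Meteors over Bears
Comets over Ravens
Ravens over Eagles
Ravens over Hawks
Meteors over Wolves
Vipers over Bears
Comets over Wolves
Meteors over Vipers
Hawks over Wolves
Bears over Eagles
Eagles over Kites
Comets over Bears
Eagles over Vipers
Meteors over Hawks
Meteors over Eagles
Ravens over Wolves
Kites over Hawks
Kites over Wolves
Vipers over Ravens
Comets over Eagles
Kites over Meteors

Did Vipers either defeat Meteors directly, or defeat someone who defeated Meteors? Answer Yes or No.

Yes

Vipers did not beat Meteors directly.
Vipers beat Kites, Ravens, Wolves, Bears, Comets. Of those, Kites beat Meteors.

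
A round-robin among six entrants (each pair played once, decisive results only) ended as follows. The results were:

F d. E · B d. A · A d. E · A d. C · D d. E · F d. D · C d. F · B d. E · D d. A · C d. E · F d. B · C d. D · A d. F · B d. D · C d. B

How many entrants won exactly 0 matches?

1

Win totals: A 3, B 3, C 4, D 2, E 0, F 3.
Exactly 0: E — 1 entrant.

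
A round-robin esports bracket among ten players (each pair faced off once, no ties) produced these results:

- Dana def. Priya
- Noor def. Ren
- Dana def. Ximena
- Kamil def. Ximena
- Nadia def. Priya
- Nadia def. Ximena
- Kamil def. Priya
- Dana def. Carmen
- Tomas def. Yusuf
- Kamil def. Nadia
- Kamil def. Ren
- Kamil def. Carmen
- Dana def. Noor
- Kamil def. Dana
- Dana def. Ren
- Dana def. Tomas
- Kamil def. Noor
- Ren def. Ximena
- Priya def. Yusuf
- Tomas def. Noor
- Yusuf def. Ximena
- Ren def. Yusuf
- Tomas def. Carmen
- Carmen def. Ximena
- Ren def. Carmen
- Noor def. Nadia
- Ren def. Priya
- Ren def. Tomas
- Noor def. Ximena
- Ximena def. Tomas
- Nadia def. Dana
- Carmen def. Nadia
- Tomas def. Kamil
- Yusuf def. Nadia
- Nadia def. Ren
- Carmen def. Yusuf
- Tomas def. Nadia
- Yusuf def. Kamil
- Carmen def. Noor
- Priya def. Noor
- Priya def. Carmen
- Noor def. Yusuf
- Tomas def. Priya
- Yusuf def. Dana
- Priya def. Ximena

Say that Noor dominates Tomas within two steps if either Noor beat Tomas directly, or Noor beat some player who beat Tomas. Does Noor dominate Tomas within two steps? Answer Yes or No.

Yes

Noor did not beat Tomas directly.
Noor beat Ximena, Ren, Nadia, Yusuf. Of those, Ximena beat Tomas.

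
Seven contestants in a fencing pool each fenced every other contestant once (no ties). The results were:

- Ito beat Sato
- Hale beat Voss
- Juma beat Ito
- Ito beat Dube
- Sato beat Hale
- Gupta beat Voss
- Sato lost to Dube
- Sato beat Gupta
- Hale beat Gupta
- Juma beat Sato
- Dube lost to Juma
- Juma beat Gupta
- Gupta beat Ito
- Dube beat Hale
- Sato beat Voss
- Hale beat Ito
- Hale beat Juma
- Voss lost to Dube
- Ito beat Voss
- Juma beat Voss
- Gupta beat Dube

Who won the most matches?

Juma

Win totals: Juma 5, Voss 0, Dube 3, Gupta 3, Hale 4, Ito 3, Sato 3.
Juma leads with 5 wins (next highest: 4).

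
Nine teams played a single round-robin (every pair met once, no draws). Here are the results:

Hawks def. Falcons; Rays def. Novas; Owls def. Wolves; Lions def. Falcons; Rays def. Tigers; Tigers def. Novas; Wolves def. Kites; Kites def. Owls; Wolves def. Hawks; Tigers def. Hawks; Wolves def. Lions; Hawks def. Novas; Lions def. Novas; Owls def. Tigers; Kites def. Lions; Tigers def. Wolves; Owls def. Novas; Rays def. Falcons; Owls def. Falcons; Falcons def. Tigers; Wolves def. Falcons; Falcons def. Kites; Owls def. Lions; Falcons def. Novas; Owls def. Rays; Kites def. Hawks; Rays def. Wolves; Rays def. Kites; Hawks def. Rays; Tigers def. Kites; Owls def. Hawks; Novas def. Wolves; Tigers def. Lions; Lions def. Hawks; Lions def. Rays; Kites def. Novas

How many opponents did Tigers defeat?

Tigers' results: beat Kites, Hawks, Wolves, Lions, Novas; lost to Owls, Rays, Falcons.
That is 5 wins.

5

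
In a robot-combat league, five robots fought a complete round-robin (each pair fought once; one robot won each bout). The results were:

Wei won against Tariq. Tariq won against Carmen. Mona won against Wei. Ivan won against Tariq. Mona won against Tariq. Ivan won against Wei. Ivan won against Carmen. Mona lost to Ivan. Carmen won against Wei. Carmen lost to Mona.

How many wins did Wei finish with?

1

Wei's results: beat Tariq; lost to Carmen, Mona, Ivan.
That is 1 win.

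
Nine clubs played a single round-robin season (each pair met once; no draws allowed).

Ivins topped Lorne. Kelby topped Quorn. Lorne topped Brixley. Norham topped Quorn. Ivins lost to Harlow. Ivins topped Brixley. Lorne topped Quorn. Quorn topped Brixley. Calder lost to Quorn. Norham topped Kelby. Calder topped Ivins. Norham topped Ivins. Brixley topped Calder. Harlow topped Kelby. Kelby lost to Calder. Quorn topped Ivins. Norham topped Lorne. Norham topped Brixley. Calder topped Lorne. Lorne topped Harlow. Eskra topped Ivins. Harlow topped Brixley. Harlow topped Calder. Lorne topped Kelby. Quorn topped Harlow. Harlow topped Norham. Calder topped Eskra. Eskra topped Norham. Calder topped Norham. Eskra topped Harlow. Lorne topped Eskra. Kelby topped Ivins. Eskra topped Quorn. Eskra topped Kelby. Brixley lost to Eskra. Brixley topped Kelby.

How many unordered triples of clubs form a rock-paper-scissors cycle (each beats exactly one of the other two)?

20

Win totals: Quorn 4, Norham 5, Eskra 6, Harlow 5, Kelby 2, Lorne 5, Brixley 2, Ivins 2, Calder 5.
A club with w wins dominates both others in C(w,2) triples; summing gives 6 + 10 + 15 + 10 + 1 + 10 + 1 + 1 + 10 = 64 transitive triples.
Total triples C(9,3) = 84, so cyclic triples = 84 − 64 = 20.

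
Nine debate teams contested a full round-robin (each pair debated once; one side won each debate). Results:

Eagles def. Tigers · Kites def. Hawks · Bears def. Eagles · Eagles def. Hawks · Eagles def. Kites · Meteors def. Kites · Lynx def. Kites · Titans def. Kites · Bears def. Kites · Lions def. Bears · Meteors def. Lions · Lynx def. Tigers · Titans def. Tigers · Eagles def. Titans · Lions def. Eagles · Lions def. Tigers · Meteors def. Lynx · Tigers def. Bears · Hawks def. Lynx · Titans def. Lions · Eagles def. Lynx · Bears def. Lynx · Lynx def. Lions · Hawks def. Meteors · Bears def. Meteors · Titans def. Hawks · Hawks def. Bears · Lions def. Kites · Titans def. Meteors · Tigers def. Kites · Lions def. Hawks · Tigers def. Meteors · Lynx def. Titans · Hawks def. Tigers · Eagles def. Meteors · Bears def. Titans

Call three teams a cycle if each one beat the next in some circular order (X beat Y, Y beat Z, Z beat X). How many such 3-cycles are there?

Win totals: Lions 5, Bears 5, Hawks 4, Lynx 4, Eagles 6, Meteors 3, Tigers 3, Kites 1, Titans 5.
A team with w wins dominates both others in C(w,2) triples; summing gives 10 + 10 + 6 + 6 + 15 + 3 + 3 + 0 + 10 = 63 transitive triples.
Total triples C(9,3) = 84, so cyclic triples = 84 − 63 = 21.

21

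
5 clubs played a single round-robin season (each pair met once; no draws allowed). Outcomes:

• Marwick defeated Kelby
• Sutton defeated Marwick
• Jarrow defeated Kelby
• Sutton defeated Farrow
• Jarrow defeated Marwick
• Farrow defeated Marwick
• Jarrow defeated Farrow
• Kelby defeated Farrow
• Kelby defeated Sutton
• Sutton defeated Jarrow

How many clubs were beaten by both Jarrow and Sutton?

Jarrow beat: Kelby, Marwick, Farrow.
Sutton beat: Marwick, Farrow, Jarrow.
Both beat: Marwick, Farrow — 2.

2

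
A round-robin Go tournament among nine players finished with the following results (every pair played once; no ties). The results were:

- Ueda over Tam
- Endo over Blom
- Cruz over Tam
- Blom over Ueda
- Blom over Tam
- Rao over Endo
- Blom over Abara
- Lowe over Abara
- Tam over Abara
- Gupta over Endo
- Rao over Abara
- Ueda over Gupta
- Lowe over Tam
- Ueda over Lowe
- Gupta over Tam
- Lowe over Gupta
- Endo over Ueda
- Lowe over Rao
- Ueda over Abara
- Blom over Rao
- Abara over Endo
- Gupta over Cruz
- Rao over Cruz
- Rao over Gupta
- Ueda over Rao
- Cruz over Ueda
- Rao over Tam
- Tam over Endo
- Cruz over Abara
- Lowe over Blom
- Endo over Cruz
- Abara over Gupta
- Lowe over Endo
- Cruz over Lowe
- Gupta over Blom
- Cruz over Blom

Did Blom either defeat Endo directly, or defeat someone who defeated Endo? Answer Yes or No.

Yes

Blom did not beat Endo directly.
Blom beat Ueda, Tam, Abara, Rao. Of those, Tam beat Endo.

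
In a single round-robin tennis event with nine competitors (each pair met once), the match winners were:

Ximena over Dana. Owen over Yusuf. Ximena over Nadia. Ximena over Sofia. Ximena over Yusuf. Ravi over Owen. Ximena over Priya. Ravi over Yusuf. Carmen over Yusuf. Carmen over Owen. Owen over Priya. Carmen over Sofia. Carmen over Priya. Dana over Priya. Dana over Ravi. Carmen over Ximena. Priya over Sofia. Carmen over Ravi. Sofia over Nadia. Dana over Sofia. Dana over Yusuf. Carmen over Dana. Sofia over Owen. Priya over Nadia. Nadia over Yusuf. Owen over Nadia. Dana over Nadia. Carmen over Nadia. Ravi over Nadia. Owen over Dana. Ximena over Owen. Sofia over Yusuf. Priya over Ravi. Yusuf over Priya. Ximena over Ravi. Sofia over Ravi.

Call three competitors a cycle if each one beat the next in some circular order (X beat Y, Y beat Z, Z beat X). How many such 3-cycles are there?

Win totals: Priya 3, Sofia 4, Owen 4, Dana 5, Carmen 8, Nadia 1, Yusuf 1, Ravi 3, Ximena 7.
A competitor with w wins dominates both others in C(w,2) triples; summing gives 3 + 6 + 6 + 10 + 28 + 0 + 0 + 3 + 21 = 77 transitive triples.
Total triples C(9,3) = 84, so cyclic triples = 84 − 77 = 7.

7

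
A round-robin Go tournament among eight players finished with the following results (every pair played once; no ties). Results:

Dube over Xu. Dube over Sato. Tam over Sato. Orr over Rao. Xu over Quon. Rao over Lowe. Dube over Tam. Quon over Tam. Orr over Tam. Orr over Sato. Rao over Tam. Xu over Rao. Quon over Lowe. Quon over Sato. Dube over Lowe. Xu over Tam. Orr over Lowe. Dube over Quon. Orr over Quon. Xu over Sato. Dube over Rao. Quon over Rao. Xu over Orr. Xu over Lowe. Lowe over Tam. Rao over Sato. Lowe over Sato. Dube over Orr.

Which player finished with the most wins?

Dube

Win totals: Orr 5, Lowe 2, Sato 0, Xu 6, Rao 3, Quon 4, Dube 7, Tam 1.
Dube leads with 7 wins (next highest: 6).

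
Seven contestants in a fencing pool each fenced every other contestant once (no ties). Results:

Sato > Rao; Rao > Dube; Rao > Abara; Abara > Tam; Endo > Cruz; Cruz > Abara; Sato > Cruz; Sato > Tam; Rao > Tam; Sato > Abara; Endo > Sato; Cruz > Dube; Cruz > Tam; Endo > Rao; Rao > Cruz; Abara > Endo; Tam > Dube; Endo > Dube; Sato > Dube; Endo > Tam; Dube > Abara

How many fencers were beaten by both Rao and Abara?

1

Rao beat: Abara, Dube, Cruz, Tam.
Abara beat: Endo, Tam.
Both beat: Tam — 1.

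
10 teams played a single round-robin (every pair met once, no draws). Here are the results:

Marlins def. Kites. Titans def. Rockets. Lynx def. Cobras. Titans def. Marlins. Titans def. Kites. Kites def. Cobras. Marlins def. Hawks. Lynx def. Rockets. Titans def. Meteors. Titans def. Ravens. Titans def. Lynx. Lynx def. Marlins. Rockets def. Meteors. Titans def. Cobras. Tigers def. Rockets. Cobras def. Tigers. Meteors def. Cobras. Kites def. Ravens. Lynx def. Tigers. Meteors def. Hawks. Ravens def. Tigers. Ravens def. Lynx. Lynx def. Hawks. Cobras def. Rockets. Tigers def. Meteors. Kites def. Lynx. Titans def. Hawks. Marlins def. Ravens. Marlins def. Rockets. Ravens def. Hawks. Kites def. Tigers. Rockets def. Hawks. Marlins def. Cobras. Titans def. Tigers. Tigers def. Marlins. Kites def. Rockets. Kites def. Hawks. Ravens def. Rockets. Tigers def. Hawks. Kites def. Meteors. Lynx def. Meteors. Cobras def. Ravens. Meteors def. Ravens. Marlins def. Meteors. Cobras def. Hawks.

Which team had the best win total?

Win totals: Rockets 2, Lynx 6, Cobras 4, Titans 9, Meteors 3, Kites 7, Tigers 4, Hawks 0, Ravens 4, Marlins 6.
Titans leads with 9 wins (next highest: 7).

Titans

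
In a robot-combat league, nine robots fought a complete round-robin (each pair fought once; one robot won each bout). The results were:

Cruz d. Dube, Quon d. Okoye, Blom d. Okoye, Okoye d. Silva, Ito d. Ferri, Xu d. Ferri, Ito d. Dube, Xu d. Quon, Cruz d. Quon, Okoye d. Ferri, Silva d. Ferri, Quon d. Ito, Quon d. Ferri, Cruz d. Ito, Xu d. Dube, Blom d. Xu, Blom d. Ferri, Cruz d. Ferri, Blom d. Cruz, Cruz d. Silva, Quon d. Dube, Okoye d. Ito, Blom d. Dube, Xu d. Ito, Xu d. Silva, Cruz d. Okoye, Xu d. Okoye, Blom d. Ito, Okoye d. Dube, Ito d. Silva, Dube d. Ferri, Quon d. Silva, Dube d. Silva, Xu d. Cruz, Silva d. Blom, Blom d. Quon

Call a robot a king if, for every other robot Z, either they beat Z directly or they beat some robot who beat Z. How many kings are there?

Ito cannot reach Okoye, Xu, Quon, Cruz in two steps.
Okoye cannot reach Xu, Quon, Cruz in two steps.
Silva reaches everyone (king).
Dube cannot reach Ito, Okoye, Xu, Quon, Cruz in two steps.
Blom reaches everyone (king).
Xu reaches everyone (king).
Quon cannot reach Xu, Cruz in two steps.
Ferri cannot reach Ito, Okoye, Silva, Dube, Blom, Xu, Quon, Cruz in two steps.
Cruz cannot reach Xu in two steps.
Kings: Silva, Blom, Xu — 3.

3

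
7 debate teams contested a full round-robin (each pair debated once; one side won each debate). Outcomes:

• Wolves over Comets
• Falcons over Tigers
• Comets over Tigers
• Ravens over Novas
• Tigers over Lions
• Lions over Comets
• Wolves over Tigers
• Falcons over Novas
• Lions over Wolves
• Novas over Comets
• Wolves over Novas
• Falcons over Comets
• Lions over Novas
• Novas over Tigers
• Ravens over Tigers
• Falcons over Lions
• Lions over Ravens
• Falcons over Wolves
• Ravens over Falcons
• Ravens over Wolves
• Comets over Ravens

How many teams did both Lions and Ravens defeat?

2

Lions beat: Comets, Ravens, Novas, Wolves.
Ravens beat: Tigers, Falcons, Novas, Wolves.
Both beat: Novas, Wolves — 2.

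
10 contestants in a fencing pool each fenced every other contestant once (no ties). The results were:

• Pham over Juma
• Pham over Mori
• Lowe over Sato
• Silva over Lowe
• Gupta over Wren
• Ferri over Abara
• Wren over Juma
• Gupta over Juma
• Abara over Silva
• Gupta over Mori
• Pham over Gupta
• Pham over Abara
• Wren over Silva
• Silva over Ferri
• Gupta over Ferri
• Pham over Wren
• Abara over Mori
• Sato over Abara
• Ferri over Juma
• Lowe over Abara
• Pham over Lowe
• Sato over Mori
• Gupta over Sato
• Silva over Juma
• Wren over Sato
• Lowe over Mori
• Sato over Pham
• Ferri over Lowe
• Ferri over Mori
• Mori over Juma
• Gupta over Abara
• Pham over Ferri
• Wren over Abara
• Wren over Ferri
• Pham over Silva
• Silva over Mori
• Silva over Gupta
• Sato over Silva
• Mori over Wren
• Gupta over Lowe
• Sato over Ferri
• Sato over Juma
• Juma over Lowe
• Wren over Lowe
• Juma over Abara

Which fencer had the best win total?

Win totals: Abara 2, Lowe 3, Gupta 7, Wren 6, Pham 8, Mori 2, Silva 5, Ferri 4, Sato 6, Juma 2.
Pham leads with 8 wins (next highest: 7).

Pham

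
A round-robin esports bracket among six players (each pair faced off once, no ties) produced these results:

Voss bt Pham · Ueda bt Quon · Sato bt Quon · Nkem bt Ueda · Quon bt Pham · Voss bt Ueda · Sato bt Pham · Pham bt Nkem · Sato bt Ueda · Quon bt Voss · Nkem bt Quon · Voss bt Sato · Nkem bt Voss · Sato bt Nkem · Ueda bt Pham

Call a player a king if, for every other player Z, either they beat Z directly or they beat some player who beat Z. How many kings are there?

Ueda cannot reach Sato in two steps.
Quon reaches everyone (king).
Sato reaches everyone (king).
Nkem reaches everyone (king).
Pham cannot reach Sato in two steps.
Voss reaches everyone (king).
Kings: Quon, Sato, Nkem, Voss — 4.

4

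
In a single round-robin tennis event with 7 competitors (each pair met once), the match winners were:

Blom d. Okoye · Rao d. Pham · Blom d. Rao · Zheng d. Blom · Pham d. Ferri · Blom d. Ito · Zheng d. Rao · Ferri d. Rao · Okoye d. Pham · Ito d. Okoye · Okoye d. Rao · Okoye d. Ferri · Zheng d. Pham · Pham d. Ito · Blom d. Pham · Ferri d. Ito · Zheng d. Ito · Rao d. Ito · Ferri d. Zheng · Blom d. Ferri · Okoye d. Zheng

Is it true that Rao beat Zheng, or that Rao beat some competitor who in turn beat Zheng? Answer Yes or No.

No

Rao did not beat Zheng directly.
Rao beat Ito, Pham, but each of them lost to Zheng. No two-step path.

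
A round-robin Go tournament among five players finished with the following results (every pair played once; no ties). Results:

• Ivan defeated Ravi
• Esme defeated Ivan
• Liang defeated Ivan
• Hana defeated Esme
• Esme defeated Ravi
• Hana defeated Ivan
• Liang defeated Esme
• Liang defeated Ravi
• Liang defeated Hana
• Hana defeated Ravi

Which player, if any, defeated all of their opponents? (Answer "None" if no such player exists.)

Liang

Liang has 4 wins out of 4 opponents — a perfect record.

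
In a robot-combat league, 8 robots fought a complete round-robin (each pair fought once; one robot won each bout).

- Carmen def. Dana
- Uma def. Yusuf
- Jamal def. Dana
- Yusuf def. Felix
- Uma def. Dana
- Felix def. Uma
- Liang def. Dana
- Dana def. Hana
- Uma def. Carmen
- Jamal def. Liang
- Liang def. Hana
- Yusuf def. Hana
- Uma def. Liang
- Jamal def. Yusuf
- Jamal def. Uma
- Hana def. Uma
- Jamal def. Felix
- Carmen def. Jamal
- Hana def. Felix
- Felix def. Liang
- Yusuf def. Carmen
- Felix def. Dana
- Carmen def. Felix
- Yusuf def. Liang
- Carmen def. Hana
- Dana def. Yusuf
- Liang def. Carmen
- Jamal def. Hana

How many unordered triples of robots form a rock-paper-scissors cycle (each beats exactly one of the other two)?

Win totals: Felix 3, Uma 4, Liang 3, Dana 2, Jamal 6, Carmen 4, Yusuf 4, Hana 2.
A robot with w wins dominates both others in C(w,2) triples; summing gives 3 + 6 + 3 + 1 + 15 + 6 + 6 + 1 = 41 transitive triples.
Total triples C(8,3) = 56, so cyclic triples = 56 − 41 = 15.

15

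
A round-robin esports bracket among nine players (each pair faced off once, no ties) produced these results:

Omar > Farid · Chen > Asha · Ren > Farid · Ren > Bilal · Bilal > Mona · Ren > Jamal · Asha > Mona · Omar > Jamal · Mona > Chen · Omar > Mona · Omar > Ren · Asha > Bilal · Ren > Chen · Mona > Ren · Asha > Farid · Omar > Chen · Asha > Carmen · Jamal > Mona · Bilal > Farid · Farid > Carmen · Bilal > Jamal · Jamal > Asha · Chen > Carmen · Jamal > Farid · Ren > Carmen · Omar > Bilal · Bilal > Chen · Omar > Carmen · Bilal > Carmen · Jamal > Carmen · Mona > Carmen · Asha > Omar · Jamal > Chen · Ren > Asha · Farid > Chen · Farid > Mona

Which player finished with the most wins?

Win totals: Bilal 5, Jamal 5, Chen 2, Omar 7, Asha 5, Mona 3, Farid 3, Ren 6, Carmen 0.
Omar leads with 7 wins (next highest: 6).

Omar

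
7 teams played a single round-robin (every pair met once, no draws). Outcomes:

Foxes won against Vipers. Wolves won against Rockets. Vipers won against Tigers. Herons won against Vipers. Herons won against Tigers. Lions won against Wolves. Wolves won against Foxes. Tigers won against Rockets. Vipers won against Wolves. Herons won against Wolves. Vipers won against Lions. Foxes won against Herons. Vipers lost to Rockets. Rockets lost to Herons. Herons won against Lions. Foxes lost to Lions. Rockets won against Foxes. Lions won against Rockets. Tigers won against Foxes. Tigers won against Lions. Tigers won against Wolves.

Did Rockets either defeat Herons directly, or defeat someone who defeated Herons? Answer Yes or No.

Rockets did not beat Herons directly.
Rockets beat Foxes, Vipers. Of those, Foxes beat Herons.

Yes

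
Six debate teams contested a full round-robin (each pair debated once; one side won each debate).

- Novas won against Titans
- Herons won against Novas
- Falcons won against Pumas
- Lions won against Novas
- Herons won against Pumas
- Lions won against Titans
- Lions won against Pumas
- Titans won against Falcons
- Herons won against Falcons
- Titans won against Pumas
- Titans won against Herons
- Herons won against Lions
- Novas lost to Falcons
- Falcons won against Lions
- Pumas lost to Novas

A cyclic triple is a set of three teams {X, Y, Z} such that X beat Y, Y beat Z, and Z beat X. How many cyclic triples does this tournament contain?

Of the C(6,3) = 20 triples, the cyclic ones are: {Titans, Novas, Herons}; {Titans, Novas, Falcons}; {Titans, Herons, Lions}; {Titans, Falcons, Lions}.
That is 4.

4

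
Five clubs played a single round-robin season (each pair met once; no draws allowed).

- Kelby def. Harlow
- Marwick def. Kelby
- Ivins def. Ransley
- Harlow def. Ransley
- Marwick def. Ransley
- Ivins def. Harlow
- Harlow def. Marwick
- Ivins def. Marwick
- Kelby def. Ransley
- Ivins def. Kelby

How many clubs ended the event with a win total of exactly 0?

1

Win totals: Kelby 2, Ivins 4, Ransley 0, Harlow 2, Marwick 2.
Exactly 0: Ransley — 1 club.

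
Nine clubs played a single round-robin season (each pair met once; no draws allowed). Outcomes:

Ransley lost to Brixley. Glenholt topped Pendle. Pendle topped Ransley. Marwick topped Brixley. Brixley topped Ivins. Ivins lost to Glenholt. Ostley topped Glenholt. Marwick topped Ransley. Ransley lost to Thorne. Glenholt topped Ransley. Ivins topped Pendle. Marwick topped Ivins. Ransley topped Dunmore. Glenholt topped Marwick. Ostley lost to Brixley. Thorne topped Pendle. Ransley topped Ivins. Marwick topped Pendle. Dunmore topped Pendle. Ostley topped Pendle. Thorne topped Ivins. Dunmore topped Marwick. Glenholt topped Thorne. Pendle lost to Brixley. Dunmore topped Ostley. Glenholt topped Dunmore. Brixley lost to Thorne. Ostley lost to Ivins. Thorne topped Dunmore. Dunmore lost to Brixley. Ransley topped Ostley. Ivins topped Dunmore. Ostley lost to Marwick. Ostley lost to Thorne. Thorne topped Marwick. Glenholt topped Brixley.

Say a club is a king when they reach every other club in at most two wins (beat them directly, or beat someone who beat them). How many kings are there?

Thorne reaches everyone (king).
Dunmore cannot reach Thorne in two steps.
Brixley cannot reach Thorne in two steps.
Marwick cannot reach Thorne in two steps.
Glenholt reaches everyone (king).
Pendle cannot reach Thorne, Brixley, Marwick, Glenholt in two steps.
Ransley cannot reach Thorne, Brixley in two steps.
Ostley reaches everyone (king).
Ivins cannot reach Thorne, Brixley in two steps.
Kings: Thorne, Glenholt, Ostley — 3.

3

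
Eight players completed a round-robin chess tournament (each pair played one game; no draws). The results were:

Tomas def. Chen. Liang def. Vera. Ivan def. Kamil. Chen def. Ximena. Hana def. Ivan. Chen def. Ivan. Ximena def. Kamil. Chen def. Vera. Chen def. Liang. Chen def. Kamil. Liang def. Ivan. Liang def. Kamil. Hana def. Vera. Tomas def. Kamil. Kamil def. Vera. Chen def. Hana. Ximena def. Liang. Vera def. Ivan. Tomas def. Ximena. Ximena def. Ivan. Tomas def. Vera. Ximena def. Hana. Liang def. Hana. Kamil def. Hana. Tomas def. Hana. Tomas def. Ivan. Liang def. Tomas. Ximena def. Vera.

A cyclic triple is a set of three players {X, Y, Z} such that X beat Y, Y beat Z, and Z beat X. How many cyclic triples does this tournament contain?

Win totals: Tomas 6, Kamil 2, Hana 2, Ivan 1, Ximena 5, Chen 6, Vera 1, Liang 5.
A player with w wins dominates both others in C(w,2) triples; summing gives 15 + 1 + 1 + 0 + 10 + 15 + 0 + 10 = 52 transitive triples.
Total triples C(8,3) = 56, so cyclic triples = 56 − 52 = 4.

4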